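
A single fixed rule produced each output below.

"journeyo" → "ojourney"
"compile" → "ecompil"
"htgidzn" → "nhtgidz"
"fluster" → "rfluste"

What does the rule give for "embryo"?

Each output is the input with this applied: move the last character to the front.
So "embryo" becomes "oembry".

oembry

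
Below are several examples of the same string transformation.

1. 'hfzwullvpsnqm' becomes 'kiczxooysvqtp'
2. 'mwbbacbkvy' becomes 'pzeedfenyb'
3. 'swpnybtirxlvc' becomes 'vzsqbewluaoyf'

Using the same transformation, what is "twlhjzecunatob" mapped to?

The rule is to shift every letter 3 places forward in the alphabet (wrapping around).
On "twlhjzecunatob" that produces "wzokmchfxqdwre".

wzokmchfxqdwre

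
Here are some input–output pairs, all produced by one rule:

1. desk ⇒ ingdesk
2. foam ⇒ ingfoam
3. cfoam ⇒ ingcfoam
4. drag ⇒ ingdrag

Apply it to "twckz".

ingtwckz

The rule is to prepend "ing".
For "twckz" the result is "ingtwckz".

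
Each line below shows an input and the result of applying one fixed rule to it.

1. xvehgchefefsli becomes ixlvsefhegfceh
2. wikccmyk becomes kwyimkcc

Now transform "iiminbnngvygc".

Rule — reverse the string, then take characters alternately from the front and the back (1st, last, 2nd, 2nd-last, ...).
"iiminbnngvygc" → "cgyvgnnbnimii" → "cigiymvignnbn".

cigiymvignnbn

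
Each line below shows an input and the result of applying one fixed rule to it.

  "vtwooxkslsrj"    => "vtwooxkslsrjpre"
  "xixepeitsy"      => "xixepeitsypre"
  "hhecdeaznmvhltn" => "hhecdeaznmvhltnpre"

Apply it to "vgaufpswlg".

vgaufpswlgpre

In each case the input is transformed by: append "pre".
"vgaufpswlg" → "vgaufpswlgpre".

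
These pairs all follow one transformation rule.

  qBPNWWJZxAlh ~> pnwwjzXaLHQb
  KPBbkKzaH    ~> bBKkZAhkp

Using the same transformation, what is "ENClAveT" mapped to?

cLaVEten

In each case the input is transformed by: flip the case of every letter, then move the first 2 characters to the end (rotate left by 2).
Working it through for "ENClAveT": intermediate "encLaVEt", final "cLaVEten".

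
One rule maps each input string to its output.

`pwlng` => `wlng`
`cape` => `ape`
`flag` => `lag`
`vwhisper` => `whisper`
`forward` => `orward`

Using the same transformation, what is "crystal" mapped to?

rystal

The pattern: delete the first character.
On "crystal" that produces "rystal".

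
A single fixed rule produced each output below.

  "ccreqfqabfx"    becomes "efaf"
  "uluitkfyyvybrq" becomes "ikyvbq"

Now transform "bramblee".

What's happening: keep every other character starting from the second (positions 2nd, 4th, 6th, ...), then delete the first character.
So "bramblee" becomes "mle".

mle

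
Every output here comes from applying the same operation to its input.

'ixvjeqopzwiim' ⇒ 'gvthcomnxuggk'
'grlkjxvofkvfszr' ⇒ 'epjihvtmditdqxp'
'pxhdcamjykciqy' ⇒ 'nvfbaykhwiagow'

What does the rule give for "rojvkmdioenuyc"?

pmhtikbgmclswa

In each case the input is transformed by: shift every letter 2 places backward in the alphabet (wrapping around).
Doing the same to "rojvkmdioenuyc": "pmhtikbgmclswa".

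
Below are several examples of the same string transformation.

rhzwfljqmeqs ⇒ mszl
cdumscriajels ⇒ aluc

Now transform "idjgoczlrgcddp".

rdjc

Each output is the input with this applied: keep one character in every 3, starting at position 3 (positions 3rd, 6th, 9th, ...), then swap the front and back halves of the string.
Starting from "idjgoczlrgcddp": after the first operation, "jcrd"; after the second, "rdjc".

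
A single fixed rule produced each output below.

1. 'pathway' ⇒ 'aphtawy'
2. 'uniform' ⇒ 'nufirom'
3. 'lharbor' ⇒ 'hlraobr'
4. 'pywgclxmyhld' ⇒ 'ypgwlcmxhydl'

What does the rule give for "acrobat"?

Each output is the input with this applied: swap each adjacent pair of characters (1↔2, 3↔4, ...).
On "acrobat" that produces "caorabt".

caorabt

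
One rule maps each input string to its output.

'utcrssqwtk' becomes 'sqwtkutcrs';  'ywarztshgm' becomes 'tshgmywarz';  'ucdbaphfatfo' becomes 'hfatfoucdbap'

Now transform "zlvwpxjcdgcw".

jcdgcwzlvwpx

Looking at the pairs, the operation is to swap the front and back halves of the string.
Doing the same to "zlvwpxjcdgcw": "jcdgcwzlvwpx".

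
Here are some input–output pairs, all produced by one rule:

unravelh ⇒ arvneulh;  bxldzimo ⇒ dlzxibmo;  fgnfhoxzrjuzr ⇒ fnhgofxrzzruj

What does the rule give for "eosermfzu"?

Looking at the pairs, the operation is to move the first 3 characters to the end (rotate left by 3), then take characters alternately from the front and the back (1st, last, 2nd, 2nd-last, ...).
On "eosermfzu" that produces "esromefuz".
(Check on "fgnfhoxzrjuzr": → "fhoxzrjuzrfgn" → "fnhgofxrzzruj" ✓)

esromefuz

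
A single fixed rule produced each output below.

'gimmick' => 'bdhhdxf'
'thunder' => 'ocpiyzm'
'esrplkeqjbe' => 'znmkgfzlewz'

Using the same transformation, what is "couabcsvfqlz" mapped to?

The pattern: shift every letter 5 places backward in the alphabet (wrapping around).
"couabcsvfqlz" → "xjpvwxnqalgu".

xjpvwxnqalgu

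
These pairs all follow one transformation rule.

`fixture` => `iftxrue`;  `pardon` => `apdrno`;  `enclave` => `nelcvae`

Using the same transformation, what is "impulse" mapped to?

Rule — swap each adjacent pair of characters (1↔2, 3↔4, ...).
So "impulse" becomes "miupsle".

miupsle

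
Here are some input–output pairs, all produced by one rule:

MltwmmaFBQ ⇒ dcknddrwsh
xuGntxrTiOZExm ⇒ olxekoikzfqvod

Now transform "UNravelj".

The rule is to shift every letter 9 places backward in the alphabet (wrapping around), then convert every letter to lowercase.
"UNravelj" → "LEirmvca" → "leirmvca".

leirmvca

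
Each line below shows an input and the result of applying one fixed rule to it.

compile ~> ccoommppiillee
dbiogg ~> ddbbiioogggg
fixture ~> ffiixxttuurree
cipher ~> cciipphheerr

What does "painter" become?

ppaaiinntteerr

The rule is to double every character.
For "painter" the result is "ppaaiinntteerr".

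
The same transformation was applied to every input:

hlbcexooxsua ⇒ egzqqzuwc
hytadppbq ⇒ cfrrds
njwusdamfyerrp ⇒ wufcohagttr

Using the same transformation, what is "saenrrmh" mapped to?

Looking at the pairs, the operation is to shift every letter 2 places forward in the alphabet (wrapping around), then delete the first 3 characters.
Doing the same to "saenrrmh": "pttoj".

pttoj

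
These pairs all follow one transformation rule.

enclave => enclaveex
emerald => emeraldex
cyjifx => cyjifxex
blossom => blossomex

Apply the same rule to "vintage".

Each output is the input with this applied: append "ex".
So "vintage" becomes "vintageex".

vintageex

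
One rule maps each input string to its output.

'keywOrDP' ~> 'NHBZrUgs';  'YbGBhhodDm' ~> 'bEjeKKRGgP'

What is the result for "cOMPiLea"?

FrpsLoHD

In each case the input is transformed by: flip the case of every letter, then shift every letter 3 places forward in the alphabet (wrapping around).
For "cOMPiLea", step one produces "CompIlEA"; step two turns that into "FrpsLoHD".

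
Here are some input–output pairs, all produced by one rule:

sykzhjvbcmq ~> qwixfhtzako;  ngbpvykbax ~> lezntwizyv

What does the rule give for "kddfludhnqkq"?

Looking at the pairs, the operation is to shift every letter 2 places backward in the alphabet (wrapping around).
Applying that to "kddfludhnqkq" gives "ibbdjsbfloio".

ibbdjsbfloio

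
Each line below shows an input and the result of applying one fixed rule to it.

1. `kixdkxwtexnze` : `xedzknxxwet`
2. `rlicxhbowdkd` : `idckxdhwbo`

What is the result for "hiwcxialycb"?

wbccxyila

The rule is to delete the first 2 characters, then take characters alternately from the front and the back (1st, last, 2nd, 2nd-last, ...).
Applying both steps to "hiwcxialycb": "wcxialycb", then "wbccxyila".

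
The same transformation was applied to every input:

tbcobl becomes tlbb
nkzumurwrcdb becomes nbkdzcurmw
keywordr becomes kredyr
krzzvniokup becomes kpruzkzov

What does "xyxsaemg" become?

xgymxe

In each case the input is transformed by: take characters alternately from the front and the back (1st, last, 2nd, 2nd-last, ...), then delete the last 2 characters.
"xyxsaemg" → "xgymxesa" → "xgymxe".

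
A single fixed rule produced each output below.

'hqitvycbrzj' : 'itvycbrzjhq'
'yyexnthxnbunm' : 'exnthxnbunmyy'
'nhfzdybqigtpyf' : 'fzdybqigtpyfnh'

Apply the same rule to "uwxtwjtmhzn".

xtwjtmhznuw

Looking at the pairs, the operation is to move the first 2 characters to the end (rotate left by 2).
"uwxtwjtmhzn" → "xtwjtmhznuw".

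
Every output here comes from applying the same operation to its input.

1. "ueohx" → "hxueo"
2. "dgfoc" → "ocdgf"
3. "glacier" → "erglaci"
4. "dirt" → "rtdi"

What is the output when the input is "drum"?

What's happening: move the last 2 characters to the front (rotate right by 2).
So "drum" becomes "umdr".

umdr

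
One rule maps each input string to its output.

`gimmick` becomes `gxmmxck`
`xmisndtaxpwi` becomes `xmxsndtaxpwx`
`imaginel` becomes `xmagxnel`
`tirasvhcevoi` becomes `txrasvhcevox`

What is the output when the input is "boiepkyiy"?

The rule is to replace every "i" with "x".
Applying that to "boiepkyiy" gives "boxepkyxy".

boxepkyxy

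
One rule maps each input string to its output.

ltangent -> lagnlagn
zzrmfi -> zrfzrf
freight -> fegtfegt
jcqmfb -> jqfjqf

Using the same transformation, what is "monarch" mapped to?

The transformation: keep every other character starting from the first (positions 1st, 3rd, 5th, ...), then write the whole string twice.
Applying both steps to "monarch": "mnrh", then "mnrhmnrh".

mnrhmnrh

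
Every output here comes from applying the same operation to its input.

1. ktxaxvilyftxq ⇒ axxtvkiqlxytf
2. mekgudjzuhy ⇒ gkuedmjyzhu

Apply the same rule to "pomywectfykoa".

Looking at the pairs, the operation is to move the first 3 characters to the end (rotate left by 3), then take characters alternately from the front and the back (1st, last, 2nd, 2nd-last, ...).
On "pomywectfykoa" that produces "ymwoepcatofky".

ymwoepcatofky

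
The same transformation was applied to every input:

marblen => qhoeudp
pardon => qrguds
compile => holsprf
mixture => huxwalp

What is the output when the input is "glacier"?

uhlfdoj

The rule is to reverse the string, then shift every letter 3 places forward in the alphabet (wrapping around).
Applying both steps to "glacier": "reicalg", then "uhlfdoj".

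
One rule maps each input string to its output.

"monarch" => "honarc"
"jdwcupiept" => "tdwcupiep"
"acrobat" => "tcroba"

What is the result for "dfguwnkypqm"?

mfguwnkypq

Rule — swap the first and last characters, then delete the last character.
Applying both steps to "dfguwnkypqm": "mfguwnkypqd", then "mfguwnkypq".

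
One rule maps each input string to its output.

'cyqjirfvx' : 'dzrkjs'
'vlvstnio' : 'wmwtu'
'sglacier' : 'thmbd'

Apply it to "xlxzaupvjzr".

ymyabvqw

Looking at the pairs, the operation is to shift every letter 1 place forward in the alphabet (wrapping around), then delete the last 3 characters.
For "xlxzaupvjzr", step one produces "ymyabvqwkas"; step two turns that into "ymyabvqw".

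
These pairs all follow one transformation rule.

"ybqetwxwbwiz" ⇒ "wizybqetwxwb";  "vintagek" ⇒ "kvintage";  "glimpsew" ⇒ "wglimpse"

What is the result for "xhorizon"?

Looking at the pairs, the operation is to move the first 3 characters to the end (rotate left by 3), then swap the front and back halves of the string.
For "xhorizon" the result is "nxhorizo".
(Check on "ybqetwxwbwiz": → "etwxwbwizybq" → "wizybqetwxwb" ✓)

nxhorizo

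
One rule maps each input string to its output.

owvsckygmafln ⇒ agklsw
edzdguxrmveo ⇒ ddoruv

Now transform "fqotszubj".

bqtz

The pattern: keep every other character starting from the second (positions 2nd, 4th, 6th, ...), then sort the characters into alphabetical order.
On "fqotszubj": the first step gives "qtzb", and the second then gives "bqtz".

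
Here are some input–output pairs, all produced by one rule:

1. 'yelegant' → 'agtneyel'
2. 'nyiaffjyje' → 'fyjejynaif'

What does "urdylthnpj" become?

Each output is the input with this applied: swap each adjacent pair of characters (1↔2, 3↔4, ...), then swap the front and back halves of the string.
On "urdylthnpj": the first step gives "ruydtlnhjp", and the second then gives "lnhjpruydt".
(Check on "nyiaffjyje": → "ynaiffyjej" → "fyjejynaif" ✓)

lnhjpruydt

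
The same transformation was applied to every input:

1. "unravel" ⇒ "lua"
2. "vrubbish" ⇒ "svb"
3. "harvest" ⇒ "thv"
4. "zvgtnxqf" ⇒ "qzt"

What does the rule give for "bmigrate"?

The pattern: keep one character in every 3, starting at position 1 (positions 1st, 4th, 7th, ...), then move the last character to the front.
Doing the same to "bmigrate": "tbg".

tbg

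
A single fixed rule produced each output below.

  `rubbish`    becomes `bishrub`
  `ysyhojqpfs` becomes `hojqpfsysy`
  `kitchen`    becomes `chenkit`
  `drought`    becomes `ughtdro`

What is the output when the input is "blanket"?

The rule is to move the first 3 characters to the end (rotate left by 3).
For "blanket" the result is "nketbla".

nketbla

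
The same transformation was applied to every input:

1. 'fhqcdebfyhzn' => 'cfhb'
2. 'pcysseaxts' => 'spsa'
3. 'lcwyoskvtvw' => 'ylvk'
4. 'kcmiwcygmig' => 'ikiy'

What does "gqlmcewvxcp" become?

mgcw

In each case the input is transformed by: keep one character in every 3, starting at position 1 (positions 1st, 4th, 7th, ...), then swap each adjacent pair of characters (1↔2, 3↔4, ...).
On "gqlmcewvxcp": the first step gives "gmwc", and the second then gives "mgcw".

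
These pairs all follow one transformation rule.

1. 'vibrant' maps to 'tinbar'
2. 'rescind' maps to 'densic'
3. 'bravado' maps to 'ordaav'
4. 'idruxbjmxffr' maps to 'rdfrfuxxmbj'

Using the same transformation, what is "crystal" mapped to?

lrayts

In each case the input is transformed by: take characters alternately from the front and the back (1st, last, 2nd, 2nd-last, ...), then delete the first character.
"crystal" → "clrayts" → "lrayts".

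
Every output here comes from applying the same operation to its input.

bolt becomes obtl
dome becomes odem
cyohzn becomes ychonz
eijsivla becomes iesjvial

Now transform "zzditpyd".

Each output is the input with this applied: swap each adjacent pair of characters (1↔2, 3↔4, ...).
So "zzditpyd" becomes "zzidptdy".

zzidptdy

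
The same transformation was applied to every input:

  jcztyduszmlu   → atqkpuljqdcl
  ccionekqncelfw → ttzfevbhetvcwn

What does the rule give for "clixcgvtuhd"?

tczotxmklyu

The rule is to shift every letter 9 places backward in the alphabet (wrapping around).
On "clixcgvtuhd" that produces "tczotxmklyu".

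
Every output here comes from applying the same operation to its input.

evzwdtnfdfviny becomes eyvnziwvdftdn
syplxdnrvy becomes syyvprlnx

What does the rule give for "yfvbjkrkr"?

yrfkvrbk

The pattern: take characters alternately from the front and the back (1st, last, 2nd, 2nd-last, ...), then delete the last character.
Starting from "yfvbjkrkr": after the first operation, "yrfkvrbkj"; after the second, "yrfkvrbk".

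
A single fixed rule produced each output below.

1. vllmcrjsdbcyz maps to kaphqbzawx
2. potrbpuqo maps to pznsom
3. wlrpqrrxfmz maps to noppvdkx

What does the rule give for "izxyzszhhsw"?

In each case the input is transformed by: delete the first 3 characters, then shift every letter 2 places backward in the alphabet (wrapping around).
On "izxyzszhhsw" that produces "wxqxffqu".

wxqxffqu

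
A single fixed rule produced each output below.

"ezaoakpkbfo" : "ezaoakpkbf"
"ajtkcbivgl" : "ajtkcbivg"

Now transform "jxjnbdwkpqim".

jxjnbdwkpqi

Each output is the input with this applied: delete the last character.
So "jxjnbdwkpqim" becomes "jxjnbdwkpqi".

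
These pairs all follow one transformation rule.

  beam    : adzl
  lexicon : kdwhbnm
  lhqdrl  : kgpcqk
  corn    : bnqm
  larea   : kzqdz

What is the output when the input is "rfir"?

The rule is to shift every letter 1 place backward in the alphabet (wrapping around).
Applying that to "rfir" gives "qehq".

qehq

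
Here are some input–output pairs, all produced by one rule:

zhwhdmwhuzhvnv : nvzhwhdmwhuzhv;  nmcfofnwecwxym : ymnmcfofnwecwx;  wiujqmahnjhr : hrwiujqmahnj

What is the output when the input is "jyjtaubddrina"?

najyjtaubddri

Each output is the input with this applied: move the last 2 characters to the front (rotate right by 2).
So "jyjtaubddrina" becomes "najyjtaubddri".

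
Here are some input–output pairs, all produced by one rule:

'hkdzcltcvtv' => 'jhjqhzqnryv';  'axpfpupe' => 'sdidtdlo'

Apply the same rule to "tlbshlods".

grczvgpzh

In each case the input is transformed by: reverse the string, then shift every letter 12 places backward in the alphabet (wrapping around).
"tlbshlods" → "sdolhsblt" → "grczvgpzh".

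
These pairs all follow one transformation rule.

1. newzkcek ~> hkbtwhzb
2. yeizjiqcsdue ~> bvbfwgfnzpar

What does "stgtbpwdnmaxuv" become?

spqdqymtakjxur

The rule is to shift every letter 3 places backward in the alphabet (wrapping around), then move the last character to the front.
Applying both steps to "stgtbpwdnmaxuv": "pqdqymtakjxurs", then "spqdqymtakjxur".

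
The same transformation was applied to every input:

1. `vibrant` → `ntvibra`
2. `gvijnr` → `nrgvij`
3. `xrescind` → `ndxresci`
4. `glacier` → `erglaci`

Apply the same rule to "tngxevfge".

getngxevf

The pattern: move the last 2 characters to the front (rotate right by 2).
"tngxevfge" → "getngxevf".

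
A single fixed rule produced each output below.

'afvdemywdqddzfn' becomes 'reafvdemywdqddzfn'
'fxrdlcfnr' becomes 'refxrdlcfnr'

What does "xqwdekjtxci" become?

rexqwdekjtxci

The rule is to prepend "re".
Applying that to "xqwdekjtxci" gives "rexqwdekjtxci".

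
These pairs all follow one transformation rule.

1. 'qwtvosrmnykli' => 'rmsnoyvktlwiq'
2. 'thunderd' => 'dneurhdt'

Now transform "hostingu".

Rule — take characters alternately from the front and the back (1st, last, 2nd, 2nd-last, ...), then reverse the string.
For "hostingu", step one produces "huogsnti"; step two turns that into "itnsgouh".
(Check on "qwtvosrmnykli": → "qiwltkvyonsmr" → "rmsnoyvktlwiq" ✓)

itnsgouh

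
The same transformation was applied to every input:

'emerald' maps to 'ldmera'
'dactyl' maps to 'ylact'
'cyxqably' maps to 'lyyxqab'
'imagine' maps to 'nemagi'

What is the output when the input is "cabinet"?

The transformation: delete the first character, then move the last 2 characters to the front (rotate right by 2).
On "cabinet": the first step gives "abinet", and the second then gives "etabin".

etabin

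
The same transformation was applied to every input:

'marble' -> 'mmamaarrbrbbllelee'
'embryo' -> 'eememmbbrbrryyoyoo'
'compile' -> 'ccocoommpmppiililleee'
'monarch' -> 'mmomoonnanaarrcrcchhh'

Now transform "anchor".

aananncchchhoororr

In each case the input is transformed by: repeat every character 3 times, then swap each adjacent pair of characters (1↔2, 3↔4, ...).
Working it through for "anchor": intermediate "aaannnccchhhooorrr", final "aananncchchhoororr".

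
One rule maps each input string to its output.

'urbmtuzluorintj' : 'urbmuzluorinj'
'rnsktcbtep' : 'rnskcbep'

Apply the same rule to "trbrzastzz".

The pattern: remove every "t".
"trbrzastzz" → "rbrzaszz".

rbrzaszz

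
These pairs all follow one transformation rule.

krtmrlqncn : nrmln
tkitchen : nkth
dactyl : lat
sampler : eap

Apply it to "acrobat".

aco

In each case the input is transformed by: keep every other character starting from the second (positions 2nd, 4th, 6th, ...), then move the last character to the front.
Starting from "acrobat": after the first operation, "coa"; after the second, "aco".
(Check on "krtmrlqncn": → "rmlnn" → "nrmln" ✓)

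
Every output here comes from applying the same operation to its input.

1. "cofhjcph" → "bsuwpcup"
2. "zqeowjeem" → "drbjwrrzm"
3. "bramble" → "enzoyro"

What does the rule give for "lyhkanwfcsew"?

Rule — shift every letter 13 places forward in the alphabet (wrapping around) — i.e. ROT13, then move the first character to the end.
On "lyhkanwfcsew": the first step gives "yluxnajspfrj", and the second then gives "luxnajspfrjy".
(Check on "bramble": → "oenzoyr" → "enzoyro" ✓)

luxnajspfrjy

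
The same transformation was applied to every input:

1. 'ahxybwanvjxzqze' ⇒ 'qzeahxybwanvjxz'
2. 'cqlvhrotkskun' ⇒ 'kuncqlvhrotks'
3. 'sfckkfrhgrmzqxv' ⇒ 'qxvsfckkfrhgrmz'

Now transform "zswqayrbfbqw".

The rule is to move the last 3 characters to the front (rotate right by 3).
On "zswqayrbfbqw" that produces "bqwzswqayrbf".

bqwzswqayrbf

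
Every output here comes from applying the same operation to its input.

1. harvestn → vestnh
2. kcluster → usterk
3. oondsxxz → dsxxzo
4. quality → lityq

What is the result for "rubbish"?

bishr

Rule — move the first 3 characters to the end (rotate left by 3), then delete the last 2 characters.
Starting from "rubbish": after the first operation, "bishrub"; after the second, "bishr".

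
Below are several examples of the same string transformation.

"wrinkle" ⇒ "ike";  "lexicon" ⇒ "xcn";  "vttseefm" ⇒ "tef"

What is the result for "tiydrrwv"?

yrw

Looking at the pairs, the operation is to delete the first 2 characters, then keep every other character starting from the first (positions 1st, 3rd, 5th, ...).
Applying both steps to "tiydrrwv": "ydrrwv", then "yrw".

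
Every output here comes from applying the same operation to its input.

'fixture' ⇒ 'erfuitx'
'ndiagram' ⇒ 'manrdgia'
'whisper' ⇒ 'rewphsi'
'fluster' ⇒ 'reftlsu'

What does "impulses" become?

seismlpu

What's happening: move the last character to the front, then take characters alternately from the front and the back (1st, last, 2nd, 2nd-last, ...).
Working it through for "impulses": intermediate "simpulse", final "seismlpu".
(Check on "ndiagram": → "mndiagra" → "manrdgia" ✓)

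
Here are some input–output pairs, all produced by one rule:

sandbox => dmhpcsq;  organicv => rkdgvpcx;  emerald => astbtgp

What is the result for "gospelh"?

Each output is the input with this applied: move the last 2 characters to the front (rotate right by 2), then shift every letter 11 places backward in the alphabet (wrapping around).
On "gospelh": the first step gives "lhgospe", and the second then gives "awvdhet".

awvdhet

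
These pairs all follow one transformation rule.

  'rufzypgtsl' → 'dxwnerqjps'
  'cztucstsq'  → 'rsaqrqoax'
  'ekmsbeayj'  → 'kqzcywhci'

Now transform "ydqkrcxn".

oipavlwb

The transformation: move the first 2 characters to the end (rotate left by 2), then shift every letter 2 places backward in the alphabet (wrapping around).
For "ydqkrcxn", step one produces "qkrcxnyd"; step two turns that into "oipavlwb".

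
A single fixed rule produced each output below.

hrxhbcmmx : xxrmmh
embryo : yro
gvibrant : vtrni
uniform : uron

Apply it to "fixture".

xutr

In each case the input is transformed by: sort the characters into reverse alphabetical order, then delete the last 3 characters.
"fixture" → "xutrife" → "xutr".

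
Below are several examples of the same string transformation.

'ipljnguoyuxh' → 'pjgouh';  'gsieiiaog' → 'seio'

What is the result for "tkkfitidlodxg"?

Each output is the input with this applied: keep every other character starting from the second (positions 2nd, 4th, 6th, ...).
"tkkfitidlodxg" → "kftdox".

kftdox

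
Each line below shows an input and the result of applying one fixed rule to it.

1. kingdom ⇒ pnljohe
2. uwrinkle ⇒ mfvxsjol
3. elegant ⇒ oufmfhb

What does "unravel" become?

fmvosbw

The rule is to move the last 2 characters to the front (rotate right by 2), then shift every letter 1 place forward in the alphabet (wrapping around).
Starting from "unravel": after the first operation, "elunrav"; after the second, "fmvosbw".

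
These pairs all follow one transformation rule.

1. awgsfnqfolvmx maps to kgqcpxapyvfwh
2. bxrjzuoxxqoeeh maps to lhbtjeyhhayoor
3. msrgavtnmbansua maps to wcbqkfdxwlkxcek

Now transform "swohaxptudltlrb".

The pattern: shift every letter 10 places forward in the alphabet (wrapping around).
On "swohaxptudltlrb" that produces "cgyrkhzdenvdvbl".

cgyrkhzdenvdvbl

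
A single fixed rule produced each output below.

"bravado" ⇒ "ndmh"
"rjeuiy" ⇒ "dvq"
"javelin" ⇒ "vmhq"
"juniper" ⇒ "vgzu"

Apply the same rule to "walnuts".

imxz

The transformation: shift every letter 12 places forward in the alphabet (wrapping around), then delete the last 3 characters.
Applying both steps to "walnuts": "imxzgfe", then "imxz".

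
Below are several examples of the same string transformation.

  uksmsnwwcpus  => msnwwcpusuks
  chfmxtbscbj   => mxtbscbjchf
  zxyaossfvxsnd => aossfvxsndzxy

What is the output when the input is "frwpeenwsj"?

peenwsjfrw

Rule — move the first 3 characters to the end (rotate left by 3).
"frwpeenwsj" → "peenwsjfrw".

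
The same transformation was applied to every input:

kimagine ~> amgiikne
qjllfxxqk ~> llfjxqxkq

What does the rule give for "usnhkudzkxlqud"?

Looking at the pairs, the operation is to move the first 3 characters to the end (rotate left by 3), then take characters alternately from the front and the back (1st, last, 2nd, 2nd-last, ...).
On "usnhkudzkxlqud" that produces "hnksuuddzukqxl".

hnksuuddzukqxl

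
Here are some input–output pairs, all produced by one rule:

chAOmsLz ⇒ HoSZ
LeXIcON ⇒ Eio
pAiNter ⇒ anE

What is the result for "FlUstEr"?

The transformation: keep every other character starting from the second (positions 2nd, 4th, 6th, ...), then flip the case of every letter.
Starting from "FlUstEr": after the first operation, "lsE"; after the second, "LSe".

LSe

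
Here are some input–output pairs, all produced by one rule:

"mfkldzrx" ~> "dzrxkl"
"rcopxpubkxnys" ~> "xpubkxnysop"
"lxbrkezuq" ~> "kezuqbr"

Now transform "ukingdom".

gdomin

What's happening: delete the first 2 characters, then move the first 2 characters to the end (rotate left by 2).
"ukingdom" → "ingdom" → "gdomin".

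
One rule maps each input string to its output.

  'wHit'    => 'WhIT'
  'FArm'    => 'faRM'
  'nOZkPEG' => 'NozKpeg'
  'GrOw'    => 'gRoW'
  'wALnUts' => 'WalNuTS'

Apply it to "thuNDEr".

THUndeR

What's happening: flip the case of every letter.
So "thuNDEr" becomes "THUndeR".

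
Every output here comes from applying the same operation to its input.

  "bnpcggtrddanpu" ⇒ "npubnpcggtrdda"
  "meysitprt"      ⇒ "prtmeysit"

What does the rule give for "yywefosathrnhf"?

nhfyywefosathr

Rule — move the last 3 characters to the front (rotate right by 3).
So "yywefosathrnhf" becomes "nhfyywefosathr".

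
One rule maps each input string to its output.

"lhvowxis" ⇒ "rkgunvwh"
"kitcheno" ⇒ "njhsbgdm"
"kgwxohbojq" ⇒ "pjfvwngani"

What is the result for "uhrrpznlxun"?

mtgqqoymkwt

In each case the input is transformed by: shift every letter 1 place backward in the alphabet (wrapping around), then move the last character to the front.
Applying both steps to "uhrrpznlxun": "tgqqoymkwtm", then "mtgqqoymkwt".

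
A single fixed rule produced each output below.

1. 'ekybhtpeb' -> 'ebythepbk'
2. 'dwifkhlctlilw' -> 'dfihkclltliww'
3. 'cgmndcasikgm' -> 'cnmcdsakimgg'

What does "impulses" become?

Each output is the input with this applied: swap each adjacent pair of characters (1↔2, 3↔4, ...), then move the first character to the end.
Starting from "impulses": after the first operation, "miupslse"; after the second, "iupslsem".

iupslsem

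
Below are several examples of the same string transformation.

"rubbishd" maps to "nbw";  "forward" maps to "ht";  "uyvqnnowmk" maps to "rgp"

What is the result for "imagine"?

fb

Rule — shift every letter 7 places backward in the alphabet (wrapping around), then keep one character in every 3, starting at position 2 (positions 2nd, 5th, 8th, ...).
On "imagine": the first step gives "bftzbgx", and the second then gives "fb".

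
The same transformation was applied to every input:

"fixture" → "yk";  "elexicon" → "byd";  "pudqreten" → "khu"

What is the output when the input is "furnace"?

The rule is to keep one character in every 3, starting at position 2 (positions 2nd, 5th, 8th, ...), then shift every letter 10 places backward in the alphabet (wrapping around).
On "furnace": the first step gives "ua", and the second then gives "kq".

kq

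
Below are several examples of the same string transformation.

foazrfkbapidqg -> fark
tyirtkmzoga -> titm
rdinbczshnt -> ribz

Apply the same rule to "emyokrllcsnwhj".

eykl

Rule — keep every other character starting from the first (positions 1st, 3rd, 5th, ...), then keep only the first 4 characters.
Doing the same to "emyokrllcsnwhj": "eykl".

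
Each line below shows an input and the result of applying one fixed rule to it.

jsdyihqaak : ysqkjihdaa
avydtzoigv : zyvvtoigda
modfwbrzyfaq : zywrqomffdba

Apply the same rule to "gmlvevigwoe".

The rule is to sort the characters into reverse alphabetical order.
For "gmlvevigwoe" the result is "wvvomliggee".

wvvomliggee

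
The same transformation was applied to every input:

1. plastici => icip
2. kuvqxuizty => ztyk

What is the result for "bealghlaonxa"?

Looking at the pairs, the operation is to move the last 3 characters to the front (rotate right by 3), then keep only the first 4 characters.
Working it through for "bealghlaonxa": intermediate "nxabealghlao", final "nxab".

nxab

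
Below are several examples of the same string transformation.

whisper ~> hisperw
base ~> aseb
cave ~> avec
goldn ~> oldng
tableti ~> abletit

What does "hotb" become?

What's happening: move the first character to the end.
"hotb" → "otbh".

otbh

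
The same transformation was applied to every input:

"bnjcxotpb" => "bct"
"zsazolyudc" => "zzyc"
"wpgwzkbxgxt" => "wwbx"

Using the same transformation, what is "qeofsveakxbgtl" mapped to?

qfext

What's happening: keep one character in every 3, starting at position 1 (positions 1st, 4th, 7th, ...).
So "qeofsveakxbgtl" becomes "qfext".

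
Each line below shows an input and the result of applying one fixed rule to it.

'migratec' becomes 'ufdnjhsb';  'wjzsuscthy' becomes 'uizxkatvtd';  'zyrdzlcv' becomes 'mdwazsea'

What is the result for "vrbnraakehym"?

Rule — move the last 3 characters to the front (rotate right by 3), then shift every letter 1 place forward in the alphabet (wrapping around).
On "vrbnraakehym" that produces "iznwscosbblf".
(Check on "zyrdzlcv": → "lcvzyrdz" → "mdwazsea" ✓)

iznwscosbblf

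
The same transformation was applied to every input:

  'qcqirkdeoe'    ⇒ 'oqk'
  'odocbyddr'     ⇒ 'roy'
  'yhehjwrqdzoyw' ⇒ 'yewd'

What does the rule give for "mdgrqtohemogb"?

ggte

In each case the input is transformed by: keep one character in every 3, starting at position 3 (positions 3rd, 6th, 9th, ...), then move the last character to the front.
Applying that to "mdgrqtohemogb" gives "ggte".
(Check on "yhehjwrqdzoyw": → "ewdy" → "yewd" ✓)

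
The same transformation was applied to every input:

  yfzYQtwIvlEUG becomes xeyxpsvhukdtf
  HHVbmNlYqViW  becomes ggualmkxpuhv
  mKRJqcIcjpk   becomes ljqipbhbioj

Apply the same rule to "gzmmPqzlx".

In each case the input is transformed by: shift every letter 1 place backward in the alphabet (wrapping around), then convert every letter to lowercase.
Starting from "gzmmPqzlx": after the first operation, "fyllOpykw"; after the second, "fyllopykw".

fyllopykw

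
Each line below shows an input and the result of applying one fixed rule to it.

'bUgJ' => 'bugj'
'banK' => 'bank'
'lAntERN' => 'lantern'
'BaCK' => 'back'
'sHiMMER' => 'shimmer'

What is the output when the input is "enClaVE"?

What's happening: convert every letter to lowercase.
For "enClaVE" the result is "enclave".

enclave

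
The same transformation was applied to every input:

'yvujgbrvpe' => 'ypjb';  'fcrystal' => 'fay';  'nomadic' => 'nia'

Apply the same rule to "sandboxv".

Rule — take characters alternately from the front and the back (1st, last, 2nd, 2nd-last, ...), then keep one character in every 3, starting at position 1 (positions 1st, 4th, 7th, ...).
Starting from "sandboxv": after the first operation, "svaxnodb"; after the second, "sxd".

sxd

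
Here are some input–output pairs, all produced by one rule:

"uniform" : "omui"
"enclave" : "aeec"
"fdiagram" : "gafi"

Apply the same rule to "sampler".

The pattern: keep every other character starting from the first (positions 1st, 3rd, 5th, ...), then swap the front and back halves of the string.
Working it through for "sampler": intermediate "smlr", final "lrsm".

lrsm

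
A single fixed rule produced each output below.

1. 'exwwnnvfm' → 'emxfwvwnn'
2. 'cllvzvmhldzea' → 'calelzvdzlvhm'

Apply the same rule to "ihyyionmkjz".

izhjykymino

The pattern: take characters alternately from the front and the back (1st, last, 2nd, 2nd-last, ...).
So "ihyyionmkjz" becomes "izhjykymino".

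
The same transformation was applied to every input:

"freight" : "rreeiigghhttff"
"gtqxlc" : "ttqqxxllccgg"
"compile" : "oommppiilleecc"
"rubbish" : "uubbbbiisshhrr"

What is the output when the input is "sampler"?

Each output is the input with this applied: move the first character to the end, then double every character.
For "sampler", step one produces "amplers"; step two turns that into "aammpplleerrss".
(Check on "rubbish": → "ubbishr" → "uubbbbiisshhrr" ✓)

aammpplleerrss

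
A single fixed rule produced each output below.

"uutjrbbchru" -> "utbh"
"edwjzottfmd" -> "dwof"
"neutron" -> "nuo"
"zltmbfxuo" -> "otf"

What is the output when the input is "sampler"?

rme

What's happening: move the last character to the front, then keep one character in every 3, starting at position 1 (positions 1st, 4th, 7th, ...).
Starting from "sampler": after the first operation, "rsample"; after the second, "rme".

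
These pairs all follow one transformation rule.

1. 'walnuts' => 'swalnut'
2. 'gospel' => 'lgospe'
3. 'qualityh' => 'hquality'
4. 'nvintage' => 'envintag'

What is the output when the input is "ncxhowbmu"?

uncxhowbm

The transformation: move the last character to the front.
For "ncxhowbmu" the result is "uncxhowbm".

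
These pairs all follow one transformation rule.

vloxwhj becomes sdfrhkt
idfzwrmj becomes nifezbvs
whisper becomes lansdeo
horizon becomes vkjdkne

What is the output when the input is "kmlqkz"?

In each case the input is transformed by: shift every letter 4 places backward in the alphabet (wrapping around), then move the last 3 characters to the front (rotate right by 3).
"kmlqkz" → "gihmgv" → "mgvgih".

mgvgih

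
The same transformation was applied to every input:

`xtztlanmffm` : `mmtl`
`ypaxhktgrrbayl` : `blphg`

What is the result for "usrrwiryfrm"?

Looking at the pairs, the operation is to keep one character in every 3, starting at position 2 (positions 2nd, 5th, 8th, ...), then move the last 2 characters to the front (rotate right by 2).
On "usrrwiryfrm": the first step gives "swym", and the second then gives "ymsw".

ymsw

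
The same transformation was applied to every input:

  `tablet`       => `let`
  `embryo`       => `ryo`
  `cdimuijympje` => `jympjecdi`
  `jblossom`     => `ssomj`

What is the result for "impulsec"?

What's happening: swap the front and back halves of the string, then delete the last 3 characters.
Working it through for "impulsec": intermediate "lsecimpu", final "lseci".

lseci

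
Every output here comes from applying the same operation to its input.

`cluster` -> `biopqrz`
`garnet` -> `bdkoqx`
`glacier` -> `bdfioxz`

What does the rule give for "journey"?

In each case the input is transformed by: shift every letter 3 places backward in the alphabet (wrapping around), then sort the characters into alphabetical order.
On "journey": the first step gives "glrokbv", and the second then gives "bgklorv".

bgklorv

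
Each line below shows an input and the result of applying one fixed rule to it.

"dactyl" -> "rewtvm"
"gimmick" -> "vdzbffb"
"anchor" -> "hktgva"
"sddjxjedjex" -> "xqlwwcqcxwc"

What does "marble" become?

The transformation: shift every letter 7 places backward in the alphabet (wrapping around), then move the last 2 characters to the front (rotate right by 2).
So "marble" becomes "exftku".

exftku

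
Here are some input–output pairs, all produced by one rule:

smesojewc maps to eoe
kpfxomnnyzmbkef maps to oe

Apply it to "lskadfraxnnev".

aae

In each case the input is transformed by: keep only the vowels.
"lskadfraxnnev" → "aae".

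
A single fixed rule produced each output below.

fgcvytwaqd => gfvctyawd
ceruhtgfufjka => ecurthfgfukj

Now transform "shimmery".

hsmiemy

Looking at the pairs, the operation is to swap each adjacent pair of characters (1↔2, 3↔4, ...), then delete the last character.
"shimmery" → "hsmiemyr" → "hsmiemy".
(Check on "ceruhtgfufjka": → "ecurthfgfukja" → "ecurthfgfukj" ✓)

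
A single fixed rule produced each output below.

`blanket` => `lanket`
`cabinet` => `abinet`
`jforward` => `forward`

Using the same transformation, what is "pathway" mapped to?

Looking at the pairs, the operation is to delete the first character.
On "pathway" that produces "athway".

athway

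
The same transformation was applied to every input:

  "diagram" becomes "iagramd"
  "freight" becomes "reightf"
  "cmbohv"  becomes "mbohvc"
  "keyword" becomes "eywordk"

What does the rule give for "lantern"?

In each case the input is transformed by: move the first character to the end.
Doing the same to "lantern": "anternl".

anternl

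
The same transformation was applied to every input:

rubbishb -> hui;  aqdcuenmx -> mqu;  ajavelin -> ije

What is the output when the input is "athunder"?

etn

The transformation: move the last 2 characters to the front (rotate right by 2), then keep one character in every 3, starting at position 1 (positions 1st, 4th, 7th, ...).
Doing the same to "athunder": "etn".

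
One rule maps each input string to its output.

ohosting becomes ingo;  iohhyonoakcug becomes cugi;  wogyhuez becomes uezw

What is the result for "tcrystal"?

talt

Each output is the input with this applied: move the first character to the end, then keep only the last 4 characters.
Working it through for "tcrystal": intermediate "crystalt", final "talt".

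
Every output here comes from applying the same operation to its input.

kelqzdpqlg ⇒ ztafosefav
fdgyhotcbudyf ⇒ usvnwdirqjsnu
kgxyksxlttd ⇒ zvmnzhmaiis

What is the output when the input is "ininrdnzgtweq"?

Each output is the input with this applied: shift every letter 11 places backward in the alphabet (wrapping around).
On "ininrdnzgtweq" that produces "xcxcgscoviltf".

xcxcgscoviltf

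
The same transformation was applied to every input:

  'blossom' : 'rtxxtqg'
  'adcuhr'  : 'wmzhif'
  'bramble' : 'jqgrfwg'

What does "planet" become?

The rule is to shift every letter 5 places forward in the alphabet (wrapping around), then reverse the string.
"planet" → "uqfsjy" → "yjsfqu".

yjsfqu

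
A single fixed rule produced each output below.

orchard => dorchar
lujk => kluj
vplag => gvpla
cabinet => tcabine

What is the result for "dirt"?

Each output is the input with this applied: move the last character to the front.
Doing the same to "dirt": "tdir".

tdir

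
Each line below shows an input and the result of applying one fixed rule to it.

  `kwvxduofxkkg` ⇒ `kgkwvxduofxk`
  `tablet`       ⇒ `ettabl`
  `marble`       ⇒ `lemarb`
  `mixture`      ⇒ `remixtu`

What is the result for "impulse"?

seimpul

Looking at the pairs, the operation is to move the last 2 characters to the front (rotate right by 2).
Applying that to "impulse" gives "seimpul".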